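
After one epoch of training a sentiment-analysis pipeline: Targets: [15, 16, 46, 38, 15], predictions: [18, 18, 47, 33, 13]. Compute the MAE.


Absolute errors: |15-18|=3, |16-18|=2, |46-47|=1, |38-33|=5, |15-13|=2
Sum = 13
MAE = 13/5 = 13/5

13/5


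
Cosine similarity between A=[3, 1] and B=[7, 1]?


A·B = 3·7 + 1·1 = 22
‖A‖ = √10 = 3.1623, ‖B‖ = √50 = 7.0711
cos = 22/(√10·√50) = 22/√500 = 0.9839

0.9839


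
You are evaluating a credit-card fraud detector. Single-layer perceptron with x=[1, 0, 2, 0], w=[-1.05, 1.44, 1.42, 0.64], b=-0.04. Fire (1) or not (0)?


z = (1)·(-1.05) + (0)·(1.44) + (2)·(1.42) + (0)·(0.64) - 0.04
  = 1.75
step(z) = 1 (z≥0)

1


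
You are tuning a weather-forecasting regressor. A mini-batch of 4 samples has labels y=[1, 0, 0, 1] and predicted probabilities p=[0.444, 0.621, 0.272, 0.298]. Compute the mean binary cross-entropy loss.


L[0] = -ln(0.444) = 0.8119
L[1] = -ln(1-0.621) = -ln(0.379) = 0.9702
L[2] = -ln(1-0.272) = -ln(0.728) = 0.3175
L[3] = -ln(0.298) = 1.2107
mean = (0.8119 + 0.9702 + 0.3175 + 1.2107)/4 = 0.8276

0.8276


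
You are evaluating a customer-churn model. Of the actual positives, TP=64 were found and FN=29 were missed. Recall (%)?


Recall = TP/(TP+FN)
= 64/(64+29)
= 64/93 = 68.82%

68.82%


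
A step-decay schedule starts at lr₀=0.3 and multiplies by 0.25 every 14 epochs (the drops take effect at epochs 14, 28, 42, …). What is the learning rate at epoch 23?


n_drops = ⌊23/14⌋ = 1
lr = 0.3·0.25^1 = 0.3·0.25 = 0.075

0.075


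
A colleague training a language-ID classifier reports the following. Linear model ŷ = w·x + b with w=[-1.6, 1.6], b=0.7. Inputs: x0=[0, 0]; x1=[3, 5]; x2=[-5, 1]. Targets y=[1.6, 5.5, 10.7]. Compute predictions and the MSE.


ŷ0 = (-1.6)·(0) + (1.6)·(0) + 0.7 = 0.7
ŷ1 = (-1.6)·(3) + (1.6)·(5) + 0.7 = 3.9
ŷ2 = (-1.6)·(-5) + (1.6)·(1) + 0.7 = 10.3
errors² = [0.81, 2.56, 0.16]
MSE = 3.5300/3 = 1.1767

1.1767


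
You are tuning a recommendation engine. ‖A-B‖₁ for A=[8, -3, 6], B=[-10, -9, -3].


d = |8+ 10| + |-3+ 9| + |6+ 3|
  = 18 + 6 + 9
  = 33

33


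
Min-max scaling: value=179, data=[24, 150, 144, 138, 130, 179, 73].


min=24, max=179
(179-24)/(179-24) = 155/155 = 1.0

1.0


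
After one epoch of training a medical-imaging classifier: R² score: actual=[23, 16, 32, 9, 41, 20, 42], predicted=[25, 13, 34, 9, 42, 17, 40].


ȳ = 26.1429
SS_res = Σ(y-ŷ)² = 31
SS_tot = Σ(y-ȳ)² = 950.86
R² = 1 - SS_res/SS_tot = 1 - 0.0326 = 0.9674

0.9674


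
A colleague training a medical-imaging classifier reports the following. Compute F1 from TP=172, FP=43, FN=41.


Precision = 172/215 = 0.8
Recall = 172/213 = 0.8075
F1 = 2·P·R/(P+R) = 2·TP/(2·TP+FP+FN) = 344/(344+43+41) = 344/428 = 0.8037

0.8037


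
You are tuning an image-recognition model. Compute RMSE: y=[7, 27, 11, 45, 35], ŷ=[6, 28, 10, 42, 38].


MSE = 21/5 = 4.2
RMSE = √(21/5) = 2.0494

2.0494


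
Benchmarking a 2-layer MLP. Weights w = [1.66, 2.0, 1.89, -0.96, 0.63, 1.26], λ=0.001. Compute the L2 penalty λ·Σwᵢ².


‖w‖₂² = (1.66)² + (2.0)² + (1.89)² + (-0.96)² + (0.63)² + (1.26)²
     = 2.7556 + 4 + 3.5721 + 0.9216 + 0.3969 + 1.5876
     = 13.2338
λ·‖w‖₂² = 0.001·13.2338 = 0.013234

0.013234


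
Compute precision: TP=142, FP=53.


Precision = TP/(TP+FP)
= 142/(142+53)
= 142/195 = 72.82%

72.82%


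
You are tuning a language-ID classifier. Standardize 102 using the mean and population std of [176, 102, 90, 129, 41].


μ = 107.6, σ = 44.5268
z = (102 - 107.6)/44.5268 = -0.1258

-0.1258


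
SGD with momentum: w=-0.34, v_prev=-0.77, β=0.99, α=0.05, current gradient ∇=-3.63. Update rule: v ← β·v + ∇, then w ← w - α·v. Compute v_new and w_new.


v_new = 0.99·-0.77 - 3.63 = -0.7623 - 3.63 = -4.3923
w_new = -0.34 - 0.05·-4.3923 = -0.34 + 0.219615 = -0.120385

v_new=-4.3923, w_new=-0.120385


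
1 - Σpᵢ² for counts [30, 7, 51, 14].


Probabilities: [30/102, 7/102, 51/102, 14/102] ≈ [0.2941, 0.0686, 0.5, 0.1373]
Σpᵢ² = (900 + 49 + 2601 + 196)/102² = 3746/10404
Gini = 1 - Σpᵢ² = 1 - 3746/10404 = 0.6399

0.6399


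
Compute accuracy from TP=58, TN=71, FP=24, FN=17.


Accuracy = (TP+TN)/(TP+TN+FP+FN)
= (58+71)/(170)
= 129/170 = 75.88%

75.88%


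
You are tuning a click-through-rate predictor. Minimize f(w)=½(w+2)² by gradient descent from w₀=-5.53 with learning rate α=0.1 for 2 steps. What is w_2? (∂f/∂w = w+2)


step 1: grad = -5.53+2 = -3.53; w = -5.53 - 0.1·(-3.53) = -5.177
step 2: grad = -5.177+2 = -3.177; w = -5.177 - 0.1·(-3.177) = -4.8593

-4.8593


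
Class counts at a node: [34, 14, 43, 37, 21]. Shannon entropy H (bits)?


Probabilities: [34/149, 14/149, 43/149, 37/149, 21/149] ≈ [0.2282, 0.094, 0.2886, 0.2483, 0.1409]
H = -((34/149)·log₂(34/149) + (14/149)·log₂(14/149) + (43/149)·log₂(43/149) + (37/149)·log₂(37/149) + (21/149)·log₂(21/149))
  = 2.2219 bits

2.2219 bits


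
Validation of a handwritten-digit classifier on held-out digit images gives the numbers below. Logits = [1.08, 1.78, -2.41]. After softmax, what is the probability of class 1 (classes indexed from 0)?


Exponentials: e^1.08=2.9447, e^1.78=5.9299, e^-2.41=0.0898
Sum = 8.9644
Softmax = [0.3285, 0.6615, 0.01]
p[1] = 5.9299/8.9644 = 0.6615

0.6615


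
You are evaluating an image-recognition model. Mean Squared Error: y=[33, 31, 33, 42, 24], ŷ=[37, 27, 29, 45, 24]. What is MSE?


Squared errors: (33-37)²=16, (31-27)²=16, (33-29)²=16, (42-45)²=9, (24-24)²=0
Sum = 57
MSE = 57/5 = 57/5

57/5


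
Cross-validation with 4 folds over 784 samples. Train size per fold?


Fold size = 784/4 = 196
Training per fold = 784 - 196 = 588

588


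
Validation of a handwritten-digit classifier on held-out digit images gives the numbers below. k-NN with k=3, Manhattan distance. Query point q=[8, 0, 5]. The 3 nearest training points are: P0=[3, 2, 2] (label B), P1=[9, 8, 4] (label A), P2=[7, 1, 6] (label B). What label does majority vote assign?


d(q,P0) = 10  (label B)
d(q,P1) = 10  (label A)
d(q,P2) = 3  (label B)
Votes: A=1, B=2
Majority → B

B


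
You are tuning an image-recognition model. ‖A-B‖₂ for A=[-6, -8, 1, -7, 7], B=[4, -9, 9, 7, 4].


d = √((-6-4)² + (-8+ 9)² + (1-9)² + (-7-7)² + (7-4)²)
  = √(100 + 1 + 64 + 196 + 9)
  = √370 = 19.2354

19.2354


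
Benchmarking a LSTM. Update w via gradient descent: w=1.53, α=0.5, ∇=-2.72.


w_new = w - α·∇
= 1.53 - 0.5·-2.72
= 1.53 + 1.36
= 2.89

2.89


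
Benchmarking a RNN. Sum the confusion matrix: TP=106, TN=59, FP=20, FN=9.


Total = TP + TN + FP + FN
= 106 + 59 + 20 + 9
= 194
(Predicted positive: 126, predicted negative: 68)

194


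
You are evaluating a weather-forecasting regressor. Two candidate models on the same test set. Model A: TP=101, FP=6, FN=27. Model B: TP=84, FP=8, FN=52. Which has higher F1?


Model A: P=101/107=0.9439, R=101/128=0.7891, F1=2PR/(P+R)=2TP/(2TP+FP+FN)=202/235=0.8596
Model B: P=84/92=0.913, R=84/136=0.6176, F1=2PR/(P+R)=2TP/(2TP+FP+FN)=168/228=0.7368
0.8596 > 0.7368 → Model A

Model A


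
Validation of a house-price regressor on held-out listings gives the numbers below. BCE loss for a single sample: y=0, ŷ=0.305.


BCE = -[y·ln(p) + (1-y)·ln(1-p)]
= -0 - 1·ln(1-0.305)
= -ln(0.695) = 0.3638

0.3638


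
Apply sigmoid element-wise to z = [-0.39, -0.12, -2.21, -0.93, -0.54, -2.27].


σ(-0.39) = 1/(1+e^0.39) = 0.4037
σ(-0.12) = 1/(1+e^0.12) = 0.47
σ(-2.21) = 1/(1+e^2.21) = 0.0989
σ(-0.93) = 1/(1+e^0.93) = 0.2829
σ(-0.54) = 1/(1+e^0.54) = 0.3682
σ(-2.27) = 1/(1+e^2.27) = 0.0936
result = [0.4037, 0.47, 0.0989, 0.2829, 0.3682, 0.0936]

[0.4037, 0.47, 0.0989, 0.2829, 0.3682, 0.0936]


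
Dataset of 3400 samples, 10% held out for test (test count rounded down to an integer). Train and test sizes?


Test = ⌊3400·10/100⌋ = 340
Train = 3400 - 340 = 3060

Train: 3060, Test: 340


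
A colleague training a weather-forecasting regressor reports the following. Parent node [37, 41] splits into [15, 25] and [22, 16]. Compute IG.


Parent = [37, 41], H_parent = 0.9981
H_left = 0.9544 (n=40), H_right = 0.9819 (n=38)
H_children = (40/78)·0.9544 + (38/78)·0.9819 = 0.9678
IG = 0.9981 - 0.9678 = 0.0303

0.0303


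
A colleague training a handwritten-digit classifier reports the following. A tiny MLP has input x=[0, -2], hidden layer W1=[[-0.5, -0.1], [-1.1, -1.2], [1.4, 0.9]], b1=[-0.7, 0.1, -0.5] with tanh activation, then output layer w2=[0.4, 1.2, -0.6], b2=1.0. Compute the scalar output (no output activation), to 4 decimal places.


z1[0] = (-0.5)·(0) + (-0.1)·(-2) - 0.7 = -0.5
z1[1] = (-1.1)·(0) + (-1.2)·(-2) + 0.1 = 2.5
z1[2] = (1.4)·(0) + (0.9)·(-2) - 0.5 = -2.3
h = tanh(z1) = [-0.4621, 0.9866, -0.9801]
output = (0.4)·(-0.4621) + (1.2)·(0.9866) + (-0.6)·(-0.9801) + 1.0 = 2.5871

2.5871


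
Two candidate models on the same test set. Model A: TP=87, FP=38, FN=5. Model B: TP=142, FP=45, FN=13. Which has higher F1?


Model A: P=87/125=0.696, R=87/92=0.9457, F1=2PR/(P+R)=2TP/(2TP+FP+FN)=174/217=0.8018
Model B: P=142/187=0.7594, R=142/155=0.9161, F1=2PR/(P+R)=2TP/(2TP+FP+FN)=284/342=0.8304
0.8018 < 0.8304 → Model B

Model B


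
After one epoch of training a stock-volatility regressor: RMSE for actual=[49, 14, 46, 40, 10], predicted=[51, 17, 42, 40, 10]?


MSE = 29/5 = 5.8
RMSE = √(29/5) = 2.4083

2.4083


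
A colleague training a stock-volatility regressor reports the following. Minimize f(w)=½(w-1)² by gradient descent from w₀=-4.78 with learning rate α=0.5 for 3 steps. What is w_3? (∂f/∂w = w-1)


step 1: grad = -4.78-1 = -5.78; w = -4.78 - 0.5·(-5.78) = -1.89
step 2: grad = -1.89-1 = -2.89; w = -1.89 - 0.5·(-2.89) = -0.445
step 3: grad = -0.445-1 = -1.445; w = -0.445 - 0.5·(-1.445) = 0.2775

0.2775


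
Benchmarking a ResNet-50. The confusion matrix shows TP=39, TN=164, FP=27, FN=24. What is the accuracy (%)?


Accuracy = (TP+TN)/(TP+TN+FP+FN)
= (39+164)/(254)
= 203/254 = 79.92%

79.92%


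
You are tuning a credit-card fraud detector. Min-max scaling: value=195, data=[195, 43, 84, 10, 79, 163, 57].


min=10, max=195
(195-10)/(195-10) = 185/185 = 1.0

1.0


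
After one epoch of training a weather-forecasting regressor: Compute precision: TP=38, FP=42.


Precision = TP/(TP+FP)
= 38/(38+42)
= 38/80 = 47.5%

47.5%


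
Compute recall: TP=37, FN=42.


Recall = TP/(TP+FN)
= 37/(37+42)
= 37/79 = 46.84%

46.84%


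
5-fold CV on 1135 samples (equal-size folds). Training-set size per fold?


Fold size = 1135/5 = 227
Training per fold = 1135 - 227 = 908

908


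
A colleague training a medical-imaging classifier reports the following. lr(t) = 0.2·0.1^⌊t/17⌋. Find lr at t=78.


n_drops = ⌊78/17⌋ = 4
lr = 0.2·0.1^4 = 0.2·0.0001 = 0.00002

0.00002


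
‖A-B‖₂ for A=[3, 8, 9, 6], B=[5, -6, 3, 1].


d = √((3-5)² + (8+ 6)² + (9-3)² + (6-1)²)
  = √(4 + 196 + 36 + 25)
  = √261 = 16.1555

16.1555


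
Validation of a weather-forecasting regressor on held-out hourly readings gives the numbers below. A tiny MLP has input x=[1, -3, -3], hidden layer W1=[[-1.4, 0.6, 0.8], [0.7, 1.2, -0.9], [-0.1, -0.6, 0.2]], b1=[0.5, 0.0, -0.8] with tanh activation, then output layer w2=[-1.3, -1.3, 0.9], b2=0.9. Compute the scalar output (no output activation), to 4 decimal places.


z1[0] = (-1.4)·(1) + (0.6)·(-3) + (0.8)·(-3) + 0.5 = -5.1
z1[1] = (0.7)·(1) + (1.2)·(-3) + (-0.9)·(-3) + 0.0 = -0.2
z1[2] = (-0.1)·(1) + (-0.6)·(-3) + (0.2)·(-3) - 0.8 = 0.3
h = tanh(z1) = [-0.9999, -0.1974, 0.2913]
output = (-1.3)·(-0.9999) + (-1.3)·(-0.1974) + (0.9)·(0.2913) + 0.9 = 2.7187

2.7187


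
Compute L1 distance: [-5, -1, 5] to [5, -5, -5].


d = |-5-5| + |-1+ 5| + |5+ 5|
  = 10 + 4 + 10
  = 24

24


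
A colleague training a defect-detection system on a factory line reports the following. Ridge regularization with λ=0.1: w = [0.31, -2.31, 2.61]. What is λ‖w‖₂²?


‖w‖₂² = (0.31)² + (-2.31)² + (2.61)²
     = 0.0961 + 5.3361 + 6.8121
     = 12.2443
λ·‖w‖₂² = 0.1·12.2443 = 1.22443

1.22443


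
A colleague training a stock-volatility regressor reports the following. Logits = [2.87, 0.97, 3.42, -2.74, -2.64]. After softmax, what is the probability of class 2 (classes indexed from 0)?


Exponentials: e^2.87=17.637, e^0.97=2.6379, e^3.42=30.5694, e^-2.74=0.0646, e^-2.64=0.0714
Sum = 50.9803
Softmax = [0.346, 0.0517, 0.5996, 0.0013, 0.0014]
p[2] = 30.5694/50.9803 = 0.5996

0.5996


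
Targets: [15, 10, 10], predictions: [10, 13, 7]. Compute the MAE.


Absolute errors: |15-10|=5, |10-13|=3, |10-7|=3
Sum = 11
MAE = 11/3 = 11/3

11/3


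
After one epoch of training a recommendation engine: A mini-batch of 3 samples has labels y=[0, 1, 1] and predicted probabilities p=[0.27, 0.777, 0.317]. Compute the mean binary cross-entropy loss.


L[0] = -ln(1-0.27) = -ln(0.73) = 0.3147
L[1] = -ln(0.777) = 0.2523
L[2] = -ln(0.317) = 1.1489
mean = (0.3147 + 0.2523 + 1.1489)/3 = 0.572

0.572


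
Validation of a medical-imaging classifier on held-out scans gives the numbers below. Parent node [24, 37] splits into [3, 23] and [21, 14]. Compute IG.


Parent = [24, 37], H_parent = 0.967
H_left = 0.5159 (n=26), H_right = 0.971 (n=35)
H_children = (26/61)·0.5159 + (35/61)·0.971 = 0.777
IG = 0.967 - 0.777 = 0.19

0.19


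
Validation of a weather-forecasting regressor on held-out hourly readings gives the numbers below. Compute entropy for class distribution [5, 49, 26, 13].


Probabilities: [5/93, 49/93, 26/93, 13/93] ≈ [0.0538, 0.5269, 0.2796, 0.1398]
H = -((5/93)·log₂(5/93) + (49/93)·log₂(49/93) + (26/93)·log₂(26/93) + (13/93)·log₂(13/93))
  = 1.6247 bits

1.6247 bits


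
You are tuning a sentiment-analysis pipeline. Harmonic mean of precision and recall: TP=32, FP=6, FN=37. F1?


Precision = 32/38 = 0.8421
Recall = 32/69 = 0.4638
F1 = 2·P·R/(P+R) = 2·TP/(2·TP+FP+FN) = 64/(64+6+37) = 64/107 = 0.5981

0.5981


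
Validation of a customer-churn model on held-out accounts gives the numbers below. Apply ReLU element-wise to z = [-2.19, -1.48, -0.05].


ReLU(-2.19) = max(0, -2.19) = 0.0
ReLU(-1.48) = max(0, -1.48) = 0.0
ReLU(-0.05) = max(0, -0.05) = 0.0
result = [0.0, 0.0, 0.0]

[0.0, 0.0, 0.0]


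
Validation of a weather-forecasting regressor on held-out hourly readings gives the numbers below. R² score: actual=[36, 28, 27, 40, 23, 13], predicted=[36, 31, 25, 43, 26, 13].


ȳ = 27.8333
SS_res = Σ(y-ŷ)² = 31
SS_tot = Σ(y-ȳ)² = 458.83
R² = 1 - SS_res/SS_tot = 1 - 0.0676 = 0.9324

0.9324


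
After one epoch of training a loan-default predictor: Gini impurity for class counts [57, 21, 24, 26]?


Probabilities: [57/128, 21/128, 24/128, 26/128] ≈ [0.4453, 0.1641, 0.1875, 0.2031]
Σpᵢ² = (3249 + 441 + 576 + 676)/128² = 4942/16384
Gini = 1 - Σpᵢ² = 1 - 4942/16384 = 0.6984

0.6984


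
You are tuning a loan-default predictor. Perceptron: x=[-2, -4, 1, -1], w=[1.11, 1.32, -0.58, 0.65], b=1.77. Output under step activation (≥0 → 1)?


z = (-2)·(1.11) + (-4)·(1.32) + (1)·(-0.58) + (-1)·(0.65) + 1.77
  = -6.96
step(z) = 0 (z<0)

0


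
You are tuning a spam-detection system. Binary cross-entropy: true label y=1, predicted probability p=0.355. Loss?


BCE = -[y·ln(p) + (1-y)·ln(1-p)]
= -1·ln(0.355) - 0
= -ln(0.355) = 1.0356

1.0356


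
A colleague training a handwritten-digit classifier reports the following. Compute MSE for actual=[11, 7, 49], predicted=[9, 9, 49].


Squared errors: (11-9)²=4, (7-9)²=4, (49-49)²=0
Sum = 8
MSE = 8/3 = 8/3

8/3


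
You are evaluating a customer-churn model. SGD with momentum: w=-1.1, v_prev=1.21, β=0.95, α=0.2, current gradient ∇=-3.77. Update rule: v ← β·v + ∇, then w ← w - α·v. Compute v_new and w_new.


v_new = 0.95·1.21 - 3.77 = 1.1495 - 3.77 = -2.6205
w_new = -1.1 - 0.2·-2.6205 = -1.1 + 0.5241 = -0.5759

v_new=-2.6205, w_new=-0.5759


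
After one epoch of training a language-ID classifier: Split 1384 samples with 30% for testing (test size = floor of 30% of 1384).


Test = ⌊1384·30/100⌋ = 415
Train = 1384 - 415 = 969

Train: 969, Test: 415


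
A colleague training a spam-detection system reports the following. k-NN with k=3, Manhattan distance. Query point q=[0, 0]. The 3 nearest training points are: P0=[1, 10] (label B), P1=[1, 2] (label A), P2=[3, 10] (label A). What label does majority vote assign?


d(q,P0) = 11  (label B)
d(q,P1) = 3  (label A)
d(q,P2) = 13  (label A)
Votes: A=2, B=1
Majority → A

A


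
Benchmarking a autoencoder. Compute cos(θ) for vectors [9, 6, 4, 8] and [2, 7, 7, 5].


A·B = 9·2 + 6·7 + 4·7 + 8·5 = 128
‖A‖ = √197 = 14.0357, ‖B‖ = √127 = 11.2694
cos = 128/(√197·√127) = 128/√25019 = 0.8092

0.8092


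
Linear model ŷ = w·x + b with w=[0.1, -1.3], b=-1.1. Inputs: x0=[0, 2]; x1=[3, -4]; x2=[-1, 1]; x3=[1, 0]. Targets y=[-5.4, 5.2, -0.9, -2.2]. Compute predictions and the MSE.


ŷ0 = (0.1)·(0) + (-1.3)·(2) - 1.1 = -3.7
ŷ1 = (0.1)·(3) + (-1.3)·(-4) - 1.1 = 4.4
ŷ2 = (0.1)·(-1) + (-1.3)·(1) - 1.1 = -2.5
ŷ3 = (0.1)·(1) + (-1.3)·(0) - 1.1 = -1.0
errors² = [2.89, 0.64, 2.56, 1.44]
MSE = 7.5300/4 = 1.8825

1.8825


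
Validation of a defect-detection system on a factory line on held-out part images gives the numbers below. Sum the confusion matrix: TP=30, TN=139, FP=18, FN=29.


Total = TP + TN + FP + FN
= 30 + 139 + 18 + 29
= 216
(Predicted positive: 48, predicted negative: 168)

216


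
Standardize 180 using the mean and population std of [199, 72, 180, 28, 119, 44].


μ = 107, σ = 65.0282
z = (180 - 107)/65.0282 = 1.1226

1.1226


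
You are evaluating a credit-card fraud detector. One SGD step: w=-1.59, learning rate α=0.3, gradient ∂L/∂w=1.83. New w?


w_new = w - α·∇
= -1.59 - 0.3·1.83
= -1.59 - 0.549
= -2.139

-2.139


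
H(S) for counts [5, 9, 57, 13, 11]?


Probabilities: [5/95, 9/95, 57/95, 13/95, 11/95] ≈ [0.0526, 0.0947, 0.6, 0.1368, 0.1158]
H = -((5/95)·log₂(5/95) + (9/95)·log₂(9/95) + (57/95)·log₂(57/95) + (13/95)·log₂(13/95) + (11/95)·log₂(11/95))
  = 1.7407 bits

1.7407 bits


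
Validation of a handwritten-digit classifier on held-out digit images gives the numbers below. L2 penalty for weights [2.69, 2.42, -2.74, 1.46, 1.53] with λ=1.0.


‖w‖₂² = (2.69)² + (2.42)² + (-2.74)² + (1.46)² + (1.53)²
     = 7.2361 + 5.8564 + 7.5076 + 2.1316 + 2.3409
     = 25.0726
λ·‖w‖₂² = 1.0·25.0726 = 25.0726

25.0726


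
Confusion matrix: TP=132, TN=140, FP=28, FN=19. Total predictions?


Total = TP + TN + FP + FN
= 132 + 140 + 28 + 19
= 319
(Predicted positive: 160, predicted negative: 159)

319


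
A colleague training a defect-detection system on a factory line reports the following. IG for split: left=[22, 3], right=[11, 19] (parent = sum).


Parent = [33, 22], H_parent = 0.971
H_left = 0.5294 (n=25), H_right = 0.9481 (n=30)
H_children = (25/55)·0.5294 + (30/55)·0.9481 = 0.7578
IG = 0.971 - 0.7578 = 0.2132

0.2132


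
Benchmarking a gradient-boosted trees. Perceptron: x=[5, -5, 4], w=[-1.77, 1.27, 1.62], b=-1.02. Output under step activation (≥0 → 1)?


z = (5)·(-1.77) + (-5)·(1.27) + (4)·(1.62) - 1.02
  = -9.74
step(z) = 0 (z<0)

0


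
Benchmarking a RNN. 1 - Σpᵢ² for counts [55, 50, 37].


Probabilities: [55/142, 50/142, 37/142] ≈ [0.3873, 0.3521, 0.2606]
Σpᵢ² = (3025 + 2500 + 1369)/142² = 6894/20164
Gini = 1 - Σpᵢ² = 1 - 6894/20164 = 0.6581

0.6581


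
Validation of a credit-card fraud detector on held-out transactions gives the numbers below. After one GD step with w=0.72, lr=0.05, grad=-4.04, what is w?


w_new = w - α·∇
= 0.72 - 0.05·-4.04
= 0.72 + 0.202
= 0.922

0.922


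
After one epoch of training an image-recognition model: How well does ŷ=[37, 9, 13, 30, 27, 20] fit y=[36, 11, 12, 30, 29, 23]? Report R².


ȳ = 23.5
SS_res = Σ(y-ŷ)² = 19
SS_tot = Σ(y-ȳ)² = 517.5
R² = 1 - SS_res/SS_tot = 1 - 0.0367 = 0.9633

0.9633


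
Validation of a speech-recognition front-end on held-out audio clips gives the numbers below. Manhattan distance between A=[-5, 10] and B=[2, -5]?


d = |-5-2| + |10+ 5|
  = 7 + 15
  = 22

22


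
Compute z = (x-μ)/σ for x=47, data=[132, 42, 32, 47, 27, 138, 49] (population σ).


μ = 66.7143, σ = 43.8169
z = (47 - 66.7143)/43.8169 = -0.4499

-0.4499


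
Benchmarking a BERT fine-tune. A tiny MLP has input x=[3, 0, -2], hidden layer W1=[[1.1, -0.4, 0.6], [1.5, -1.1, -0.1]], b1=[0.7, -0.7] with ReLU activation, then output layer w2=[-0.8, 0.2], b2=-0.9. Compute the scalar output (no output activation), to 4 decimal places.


z1[0] = (1.1)·(3) + (-0.4)·(0) + (0.6)·(-2) + 0.7 = 2.8
z1[1] = (1.5)·(3) + (-1.1)·(0) + (-0.1)·(-2) - 0.7 = 4.0
h = ReLU(z1) = [2.8, 4.0]
output = (-0.8)·(2.8) + (0.2)·(4.0) - 0.9 = -2.34

-2.34


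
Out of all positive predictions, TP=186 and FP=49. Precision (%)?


Precision = TP/(TP+FP)
= 186/(186+49)
= 186/235 = 79.15%

79.15%


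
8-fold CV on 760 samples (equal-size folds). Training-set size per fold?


Fold size = 760/8 = 95
Training per fold = 760 - 95 = 665

665


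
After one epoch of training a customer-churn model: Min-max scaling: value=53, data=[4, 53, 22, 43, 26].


min=4, max=53
(53-4)/(53-4) = 49/49 = 1.0

1.0


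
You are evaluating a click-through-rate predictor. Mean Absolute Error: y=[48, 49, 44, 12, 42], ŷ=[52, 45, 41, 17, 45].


Absolute errors: |48-52|=4, |49-45|=4, |44-41|=3, |12-17|=5, |42-45|=3
Sum = 19
MAE = 19/5 = 19/5

19/5


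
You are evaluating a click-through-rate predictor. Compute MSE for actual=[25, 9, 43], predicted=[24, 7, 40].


Squared errors: (25-24)²=1, (9-7)²=4, (43-40)²=9
Sum = 14
MSE = 14/3 = 14/3

14/3


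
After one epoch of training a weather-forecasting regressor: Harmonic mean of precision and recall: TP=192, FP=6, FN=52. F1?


Precision = 192/198 = 0.9697
Recall = 192/244 = 0.7869
F1 = 2·P·R/(P+R) = 2·TP/(2·TP+FP+FN) = 384/(384+6+52) = 384/442 = 0.8688

0.8688


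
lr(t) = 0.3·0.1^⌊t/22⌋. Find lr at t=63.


n_drops = ⌊63/22⌋ = 2
lr = 0.3·0.1^2 = 0.3·0.01 = 0.003

0.003


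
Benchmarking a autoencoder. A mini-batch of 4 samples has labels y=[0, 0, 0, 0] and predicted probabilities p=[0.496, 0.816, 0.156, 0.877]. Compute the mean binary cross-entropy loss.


L[0] = -ln(1-0.496) = -ln(0.504) = 0.6852
L[1] = -ln(1-0.816) = -ln(0.184) = 1.6928
L[2] = -ln(1-0.156) = -ln(0.844) = 0.1696
L[3] = -ln(1-0.877) = -ln(0.123) = 2.0956
mean = (0.6852 + 1.6928 + 0.1696 + 2.0956)/4 = 1.1608

1.1608


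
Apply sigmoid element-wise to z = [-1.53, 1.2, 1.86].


σ(-1.53) = 1/(1+e^1.53) = 0.178
σ(1.2) = 1/(1+e^-1.2) = 0.7685
σ(1.86) = 1/(1+e^-1.86) = 0.8653
result = [0.178, 0.7685, 0.8653]

[0.178, 0.7685, 0.8653]


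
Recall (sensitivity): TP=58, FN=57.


Recall = TP/(TP+FN)
= 58/(58+57)
= 58/115 = 50.43%

50.43%


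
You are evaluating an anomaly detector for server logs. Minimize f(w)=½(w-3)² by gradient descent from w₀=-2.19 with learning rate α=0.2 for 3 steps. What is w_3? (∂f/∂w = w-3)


step 1: grad = -2.19-3 = -5.19; w = -2.19 - 0.2·(-5.19) = -1.152
step 2: grad = -1.152-3 = -4.152; w = -1.152 - 0.2·(-4.152) = -0.3216
step 3: grad = -0.3216-3 = -3.3216; w = -0.3216 - 0.2·(-3.3216) = 0.34272

0.34272


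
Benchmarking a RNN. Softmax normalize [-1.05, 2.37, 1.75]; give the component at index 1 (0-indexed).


Exponentials: e^-1.05=0.3499, e^2.37=10.6974, e^1.75=5.7546
Sum = 16.8019
Softmax = [0.0208, 0.6367, 0.3425]
p[1] = 10.6974/16.8019 = 0.6367

0.6367


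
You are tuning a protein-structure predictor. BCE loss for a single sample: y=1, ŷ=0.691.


BCE = -[y·ln(p) + (1-y)·ln(1-p)]
= -1·ln(0.691) - 0
= -ln(0.691) = 0.3696

0.3696


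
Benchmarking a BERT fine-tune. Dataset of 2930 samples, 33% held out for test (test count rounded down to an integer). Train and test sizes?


Test = ⌊2930·33/100⌋ = 966
Train = 2930 - 966 = 1964

Train: 1964, Test: 966


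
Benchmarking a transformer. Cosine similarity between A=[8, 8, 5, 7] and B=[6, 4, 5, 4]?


A·B = 8·6 + 8·4 + 5·5 + 7·4 = 133
‖A‖ = √202 = 14.2127, ‖B‖ = √93 = 9.6437
cos = 133/(√202·√93) = 133/√18786 = 0.9704

0.9704


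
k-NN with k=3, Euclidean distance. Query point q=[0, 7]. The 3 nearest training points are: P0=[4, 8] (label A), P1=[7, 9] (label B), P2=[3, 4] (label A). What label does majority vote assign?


d(q,P0) = 4.1231  (label A)
d(q,P1) = 7.2801  (label B)
d(q,P2) = 4.2426  (label A)
Votes: A=2, B=1
Majority → A

A


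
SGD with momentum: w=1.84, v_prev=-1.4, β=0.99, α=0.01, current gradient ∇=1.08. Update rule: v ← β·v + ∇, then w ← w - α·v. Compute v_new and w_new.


v_new = 0.99·-1.4 + 1.08 = -1.386 + 1.08 = -0.306
w_new = 1.84 - 0.01·-0.306 = 1.84 + 0.00306 = 1.84306

v_new=-0.306, w_new=1.84306


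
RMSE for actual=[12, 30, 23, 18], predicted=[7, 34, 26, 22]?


MSE = 66/4 = 16.5
RMSE = √(66/4) = 4.062

4.062


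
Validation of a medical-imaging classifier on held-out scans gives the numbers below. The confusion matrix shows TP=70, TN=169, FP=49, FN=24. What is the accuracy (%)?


Accuracy = (TP+TN)/(TP+TN+FP+FN)
= (70+169)/(312)
= 239/312 = 76.6%

76.6%


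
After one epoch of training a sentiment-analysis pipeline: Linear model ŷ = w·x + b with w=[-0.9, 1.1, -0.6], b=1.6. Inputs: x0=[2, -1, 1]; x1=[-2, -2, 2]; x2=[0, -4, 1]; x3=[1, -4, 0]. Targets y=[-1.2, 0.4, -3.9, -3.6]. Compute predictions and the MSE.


ŷ0 = (-0.9)·(2) + (1.1)·(-1) + (-0.6)·(1) + 1.6 = -1.9
ŷ1 = (-0.9)·(-2) + (1.1)·(-2) + (-0.6)·(2) + 1.6 = 0.0
ŷ2 = (-0.9)·(0) + (1.1)·(-4) + (-0.6)·(1) + 1.6 = -3.4
ŷ3 = (-0.9)·(1) + (1.1)·(-4) + (-0.6)·(0) + 1.6 = -3.7
errors² = [0.49, 0.16, 0.25, 0.01]
MSE = 0.9100/4 = 0.2275

0.2275


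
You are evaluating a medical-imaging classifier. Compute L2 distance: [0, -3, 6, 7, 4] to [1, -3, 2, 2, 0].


d = √((0-1)² + (-3+ 3)² + (6-2)² + (7-2)² + (4-0)²)
  = √(1 + 0 + 16 + 25 + 16)
  = √58 = 7.6158

7.6158


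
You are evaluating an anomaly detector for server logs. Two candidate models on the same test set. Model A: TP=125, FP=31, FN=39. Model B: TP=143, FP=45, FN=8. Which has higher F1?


Model A: P=125/156=0.8013, R=125/164=0.7622, F1=2PR/(P+R)=2TP/(2TP+FP+FN)=250/320=0.7812
Model B: P=143/188=0.7606, R=143/151=0.947, F1=2PR/(P+R)=2TP/(2TP+FP+FN)=286/339=0.8437
0.7812 < 0.8437 → Model B

Model B


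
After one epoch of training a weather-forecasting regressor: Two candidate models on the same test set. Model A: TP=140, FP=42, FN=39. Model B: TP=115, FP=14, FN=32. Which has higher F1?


Model A: P=140/182=0.7692, R=140/179=0.7821, F1=2PR/(P+R)=2TP/(2TP+FP+FN)=280/361=0.7756
Model B: P=115/129=0.8915, R=115/147=0.7823, F1=2PR/(P+R)=2TP/(2TP+FP+FN)=230/276=0.8333
0.7756 < 0.8333 → Model B

Model B


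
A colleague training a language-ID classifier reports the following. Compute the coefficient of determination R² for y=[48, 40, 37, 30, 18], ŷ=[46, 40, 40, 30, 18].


ȳ = 34.6
SS_res = Σ(y-ŷ)² = 13
SS_tot = Σ(y-ȳ)² = 511.2
R² = 1 - SS_res/SS_tot = 1 - 0.0254 = 0.9746

0.9746


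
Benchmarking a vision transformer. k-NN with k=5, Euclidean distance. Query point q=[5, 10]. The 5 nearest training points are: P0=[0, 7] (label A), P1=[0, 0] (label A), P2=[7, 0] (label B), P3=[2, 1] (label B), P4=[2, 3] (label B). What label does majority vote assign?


d(q,P0) = 5.831  (label A)
d(q,P1) = 11.1803  (label A)
d(q,P2) = 10.198  (label B)
d(q,P3) = 9.4868  (label B)
d(q,P4) = 7.6158  (label B)
Votes: A=2, B=3
Majority → B

B


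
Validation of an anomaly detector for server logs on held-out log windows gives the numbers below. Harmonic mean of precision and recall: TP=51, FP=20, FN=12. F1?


Precision = 51/71 = 0.7183
Recall = 51/63 = 0.8095
F1 = 2·P·R/(P+R) = 2·TP/(2·TP+FP+FN) = 102/(102+20+12) = 102/134 = 0.7612

0.7612


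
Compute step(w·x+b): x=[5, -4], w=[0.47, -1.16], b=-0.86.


z = (5)·(0.47) + (-4)·(-1.16) - 0.86
  = 6.13
step(z) = 1 (z≥0)

1


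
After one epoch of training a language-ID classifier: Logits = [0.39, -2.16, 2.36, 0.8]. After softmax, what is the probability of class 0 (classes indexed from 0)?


Exponentials: e^0.39=1.477, e^-2.16=0.1153, e^2.36=10.591, e^0.8=2.2255
Sum = 14.4088
Softmax = [0.1025, 0.008, 0.735, 0.1545]
p[0] = 1.477/14.4088 = 0.1025

0.1025


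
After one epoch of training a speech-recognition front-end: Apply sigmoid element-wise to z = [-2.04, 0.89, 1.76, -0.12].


σ(-2.04) = 1/(1+e^2.04) = 0.1151
σ(0.89) = 1/(1+e^-0.89) = 0.7089
σ(1.76) = 1/(1+e^-1.76) = 0.8532
σ(-0.12) = 1/(1+e^0.12) = 0.47
result = [0.1151, 0.7089, 0.8532, 0.47]

[0.1151, 0.7089, 0.8532, 0.47]


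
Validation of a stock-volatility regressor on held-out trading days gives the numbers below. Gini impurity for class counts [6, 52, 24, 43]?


Probabilities: [6/125, 52/125, 24/125, 43/125] ≈ [0.048, 0.416, 0.192, 0.344]
Σpᵢ² = (36 + 2704 + 576 + 1849)/125² = 5165/15625
Gini = 1 - Σpᵢ² = 1 - 5165/15625 = 0.6694

0.6694


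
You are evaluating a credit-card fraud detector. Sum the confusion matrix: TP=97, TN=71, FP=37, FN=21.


Total = TP + TN + FP + FN
= 97 + 71 + 37 + 21
= 226
(Predicted positive: 134, predicted negative: 92)

226


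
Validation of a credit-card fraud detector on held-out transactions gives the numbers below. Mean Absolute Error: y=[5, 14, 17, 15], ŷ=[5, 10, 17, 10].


Absolute errors: |5-5|=0, |14-10|=4, |17-17|=0, |15-10|=5
Sum = 9
MAE = 9/4 = 9/4

9/4


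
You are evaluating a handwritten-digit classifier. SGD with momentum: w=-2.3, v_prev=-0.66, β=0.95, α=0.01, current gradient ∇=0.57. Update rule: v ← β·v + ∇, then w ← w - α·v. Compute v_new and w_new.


v_new = 0.95·-0.66 + 0.57 = -0.627 + 0.57 = -0.057
w_new = -2.3 - 0.01·-0.057 = -2.3 + 0.00057 = -2.29943

v_new=-0.057, w_new=-2.29943


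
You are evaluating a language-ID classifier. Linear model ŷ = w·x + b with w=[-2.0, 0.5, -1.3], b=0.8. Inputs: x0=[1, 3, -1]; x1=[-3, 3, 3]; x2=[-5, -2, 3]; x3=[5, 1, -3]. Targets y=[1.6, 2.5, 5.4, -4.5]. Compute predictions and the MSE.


ŷ0 = (-2.0)·(1) + (0.5)·(3) + (-1.3)·(-1) + 0.8 = 1.6
ŷ1 = (-2.0)·(-3) + (0.5)·(3) + (-1.3)·(3) + 0.8 = 4.4
ŷ2 = (-2.0)·(-5) + (0.5)·(-2) + (-1.3)·(3) + 0.8 = 5.9
ŷ3 = (-2.0)·(5) + (0.5)·(1) + (-1.3)·(-3) + 0.8 = -4.8
errors² = [0.0, 3.61, 0.25, 0.09]
MSE = 3.9500/4 = 0.9875

0.9875


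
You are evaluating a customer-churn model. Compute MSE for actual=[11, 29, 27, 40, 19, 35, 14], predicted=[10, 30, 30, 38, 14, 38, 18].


Squared errors: (11-10)²=1, (29-30)²=1, (27-30)²=9, (40-38)²=4, (19-14)²=25, (35-38)²=9, (14-18)²=16
Sum = 65
MSE = 65/7 = 65/7

65/7


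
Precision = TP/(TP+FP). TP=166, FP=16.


Precision = TP/(TP+FP)
= 166/(166+16)
= 166/182 = 91.21%

91.21%


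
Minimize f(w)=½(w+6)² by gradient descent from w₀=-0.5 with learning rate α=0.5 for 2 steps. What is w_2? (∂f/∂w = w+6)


step 1: grad = -0.5+6 = 5.5; w = -0.5 - 0.5·(5.5) = -3.25
step 2: grad = -3.25+6 = 2.75; w = -3.25 - 0.5·(2.75) = -4.625

-4.625


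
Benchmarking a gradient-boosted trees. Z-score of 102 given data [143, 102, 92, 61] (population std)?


μ = 99.5, σ = 29.313
z = (102 - 99.5)/29.313 = 0.0853

0.0853


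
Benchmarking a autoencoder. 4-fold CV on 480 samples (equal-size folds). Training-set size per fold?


Fold size = 480/4 = 120
Training per fold = 480 - 120 = 360

360


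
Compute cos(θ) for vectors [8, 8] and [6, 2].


A·B = 8·6 + 8·2 = 64
‖A‖ = √128 = 11.3137, ‖B‖ = √40 = 6.3246
cos = 64/(√128·√40) = 64/√5120 = 0.8944

0.8944


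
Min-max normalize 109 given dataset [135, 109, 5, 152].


min=5, max=152
(109-5)/(152-5) = 104/147 = 0.7075

0.7075


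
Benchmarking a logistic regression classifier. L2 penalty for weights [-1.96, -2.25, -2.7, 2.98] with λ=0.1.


‖w‖₂² = (-1.96)² + (-2.25)² + (-2.7)² + (2.98)²
     = 3.8416 + 5.0625 + 7.29 + 8.8804
     = 25.0745
λ·‖w‖₂² = 0.1·25.0745 = 2.50745

2.50745


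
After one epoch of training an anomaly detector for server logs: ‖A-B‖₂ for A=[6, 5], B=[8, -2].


d = √((6-8)² + (5+ 2)²)
  = √(4 + 49)
  = √53 = 7.2801

7.2801


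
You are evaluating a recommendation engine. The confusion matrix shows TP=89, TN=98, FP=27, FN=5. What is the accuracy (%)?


Accuracy = (TP+TN)/(TP+TN+FP+FN)
= (89+98)/(219)
= 187/219 = 85.39%

85.39%


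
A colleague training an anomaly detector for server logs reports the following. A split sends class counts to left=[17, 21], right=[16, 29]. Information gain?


Parent = [33, 50], H_parent = 0.9695
H_left = 0.992 (n=38), H_right = 0.9389 (n=45)
H_children = (38/83)·0.992 + (45/83)·0.9389 = 0.9632
IG = 0.9695 - 0.9632 = 0.0063

0.0063


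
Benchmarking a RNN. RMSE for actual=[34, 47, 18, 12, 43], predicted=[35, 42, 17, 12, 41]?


MSE = 31/5 = 6.2
RMSE = √(31/5) = 2.49

2.49


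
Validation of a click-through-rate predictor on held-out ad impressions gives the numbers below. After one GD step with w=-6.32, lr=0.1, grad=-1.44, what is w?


w_new = w - α·∇
= -6.32 - 0.1·-1.44
= -6.32 + 0.144
= -6.176

-6.176


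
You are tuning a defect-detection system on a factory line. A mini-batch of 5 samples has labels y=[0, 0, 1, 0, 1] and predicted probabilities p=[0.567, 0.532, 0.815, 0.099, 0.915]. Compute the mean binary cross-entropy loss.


L[0] = -ln(1-0.567) = -ln(0.433) = 0.837
L[1] = -ln(1-0.532) = -ln(0.468) = 0.7593
L[2] = -ln(0.815) = 0.2046
L[3] = -ln(1-0.099) = -ln(0.901) = 0.1043
L[4] = -ln(0.915) = 0.0888
mean = (0.837 + 0.7593 + 0.2046 + 0.1043 + 0.0888)/5 = 0.3988

0.3988


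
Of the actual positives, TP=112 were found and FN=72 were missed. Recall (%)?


Recall = TP/(TP+FN)
= 112/(112+72)
= 112/184 = 60.87%

60.87%


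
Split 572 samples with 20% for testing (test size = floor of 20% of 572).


Test = ⌊572·20/100⌋ = 114
Train = 572 - 114 = 458

Train: 458, Test: 114


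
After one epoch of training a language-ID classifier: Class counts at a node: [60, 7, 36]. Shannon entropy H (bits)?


Probabilities: [60/103, 7/103, 36/103] ≈ [0.5825, 0.068, 0.3495]
H = -((60/103)·log₂(60/103) + (7/103)·log₂(7/103) + (36/103)·log₂(36/103))
  = 1.2478 bits

1.2478 bits


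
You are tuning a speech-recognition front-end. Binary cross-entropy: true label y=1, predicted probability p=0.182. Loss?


BCE = -[y·ln(p) + (1-y)·ln(1-p)]
= -1·ln(0.182) - 0
= -ln(0.182) = 1.7037

1.7037


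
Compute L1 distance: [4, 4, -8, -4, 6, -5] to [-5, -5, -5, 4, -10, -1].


d = |4+ 5| + |4+ 5| + |-8+ 5| + |-4-4| + |6+ 10| + |-5+ 1|
  = 9 + 9 + 3 + 8 + 16 + 4
  = 49

49


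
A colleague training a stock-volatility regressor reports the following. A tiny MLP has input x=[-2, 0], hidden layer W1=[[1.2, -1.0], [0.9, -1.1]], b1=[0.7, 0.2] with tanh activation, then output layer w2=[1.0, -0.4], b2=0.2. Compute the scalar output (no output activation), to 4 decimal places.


z1[0] = (1.2)·(-2) + (-1.0)·(0) + 0.7 = -1.7
z1[1] = (0.9)·(-2) + (-1.1)·(0) + 0.2 = -1.6
h = tanh(z1) = [-0.9354, -0.9217]
output = (1.0)·(-0.9354) + (-0.4)·(-0.9217) + 0.2 = -0.3667

-0.3667


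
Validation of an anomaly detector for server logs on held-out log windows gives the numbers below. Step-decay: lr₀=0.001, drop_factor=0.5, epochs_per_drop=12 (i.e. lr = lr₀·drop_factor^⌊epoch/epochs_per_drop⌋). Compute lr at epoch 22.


n_drops = ⌊22/12⌋ = 1
lr = 0.001·0.5^1 = 0.001·0.5 = 0.0005

0.0005


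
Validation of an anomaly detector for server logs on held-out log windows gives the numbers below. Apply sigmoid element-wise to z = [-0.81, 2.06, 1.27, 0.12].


σ(-0.81) = 1/(1+e^0.81) = 0.3079
σ(2.06) = 1/(1+e^-2.06) = 0.887
σ(1.27) = 1/(1+e^-1.27) = 0.7807
σ(0.12) = 1/(1+e^-0.12) = 0.53
result = [0.3079, 0.887, 0.7807, 0.53]

[0.3079, 0.887, 0.7807, 0.53]


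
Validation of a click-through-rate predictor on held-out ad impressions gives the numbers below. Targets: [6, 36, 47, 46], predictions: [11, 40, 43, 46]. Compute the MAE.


Absolute errors: |6-11|=5, |36-40|=4, |47-43|=4, |46-46|=0
Sum = 13
MAE = 13/4 = 13/4

13/4


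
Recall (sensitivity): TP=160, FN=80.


Recall = TP/(TP+FN)
= 160/(160+80)
= 160/240 = 66.67%

66.67%


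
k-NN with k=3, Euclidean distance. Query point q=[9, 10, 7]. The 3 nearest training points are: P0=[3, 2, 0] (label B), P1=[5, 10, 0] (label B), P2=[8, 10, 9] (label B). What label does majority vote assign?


d(q,P0) = 12.2066  (label B)
d(q,P1) = 8.0623  (label B)
d(q,P2) = 2.2361  (label B)
Votes: A=0, B=3
Majority → B

B


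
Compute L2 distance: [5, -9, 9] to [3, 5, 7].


d = √((5-3)² + (-9-5)² + (9-7)²)
  = √(4 + 196 + 4)
  = √204 = 14.2829

14.2829


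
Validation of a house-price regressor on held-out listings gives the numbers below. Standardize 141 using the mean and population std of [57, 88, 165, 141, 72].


μ = 104.6, σ = 41.4179
z = (141 - 104.6)/41.4179 = 0.8788

0.8788


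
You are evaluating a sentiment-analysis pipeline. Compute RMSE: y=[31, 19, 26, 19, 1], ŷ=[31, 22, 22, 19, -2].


MSE = 34/5 = 6.8
RMSE = √(34/5) = 2.6077

2.6077


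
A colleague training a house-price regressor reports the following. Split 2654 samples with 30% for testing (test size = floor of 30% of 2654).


Test = ⌊2654·30/100⌋ = 796
Train = 2654 - 796 = 1858

Train: 1858, Test: 796


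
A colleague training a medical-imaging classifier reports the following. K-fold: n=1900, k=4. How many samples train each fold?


Fold size = 1900/4 = 475
Training per fold = 1900 - 475 = 1425

1425


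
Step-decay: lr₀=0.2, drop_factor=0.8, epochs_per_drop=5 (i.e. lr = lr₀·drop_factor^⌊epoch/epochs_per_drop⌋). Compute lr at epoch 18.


n_drops = ⌊18/5⌋ = 3
lr = 0.2·0.8^3 = 0.2·0.512 = 0.1024

0.1024


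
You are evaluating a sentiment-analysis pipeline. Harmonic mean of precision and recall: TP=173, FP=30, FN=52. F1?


Precision = 173/203 = 0.8522
Recall = 173/225 = 0.7689
F1 = 2·P·R/(P+R) = 2·TP/(2·TP+FP+FN) = 346/(346+30+52) = 346/428 = 0.8084

0.8084


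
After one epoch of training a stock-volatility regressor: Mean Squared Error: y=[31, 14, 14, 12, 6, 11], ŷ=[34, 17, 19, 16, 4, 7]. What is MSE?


Squared errors: (31-34)²=9, (14-17)²=9, (14-19)²=25, (12-16)²=16, (6-4)²=4, (11-7)²=16
Sum = 79
MSE = 79/6 = 79/6

79/6


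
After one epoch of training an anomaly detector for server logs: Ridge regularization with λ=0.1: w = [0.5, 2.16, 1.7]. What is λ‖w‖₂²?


‖w‖₂² = (0.5)² + (2.16)² + (1.7)²
     = 0.25 + 4.6656 + 2.89
     = 7.8056
λ·‖w‖₂² = 0.1·7.8056 = 0.78056

0.78056


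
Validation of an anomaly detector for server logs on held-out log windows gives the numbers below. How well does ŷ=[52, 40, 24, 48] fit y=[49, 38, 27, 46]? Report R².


ȳ = 40
SS_res = Σ(y-ŷ)² = 26
SS_tot = Σ(y-ȳ)² = 290
R² = 1 - SS_res/SS_tot = 1 - 0.0897 = 0.9103

0.9103


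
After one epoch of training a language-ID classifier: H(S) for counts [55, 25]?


Probabilities: [55/80, 25/80] ≈ [0.6875, 0.3125]
H = -((55/80)·log₂(55/80) + (25/80)·log₂(25/80))
  = 0.896 bits

0.896 bits


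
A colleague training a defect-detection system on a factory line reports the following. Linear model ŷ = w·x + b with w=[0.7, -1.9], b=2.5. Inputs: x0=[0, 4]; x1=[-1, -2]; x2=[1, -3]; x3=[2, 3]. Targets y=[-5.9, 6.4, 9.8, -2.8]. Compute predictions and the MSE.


ŷ0 = (0.7)·(0) + (-1.9)·(4) + 2.5 = -5.1
ŷ1 = (0.7)·(-1) + (-1.9)·(-2) + 2.5 = 5.6
ŷ2 = (0.7)·(1) + (-1.9)·(-3) + 2.5 = 8.9
ŷ3 = (0.7)·(2) + (-1.9)·(3) + 2.5 = -1.8
errors² = [0.64, 0.64, 0.81, 1.0]
MSE = 3.0900/4 = 0.7725

0.7725
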